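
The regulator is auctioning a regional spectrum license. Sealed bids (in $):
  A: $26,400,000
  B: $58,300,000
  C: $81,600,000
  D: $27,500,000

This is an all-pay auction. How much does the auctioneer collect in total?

Bids in order: 81,600,000 (C) > 58,300,000 (B) > 27,500,000 (D) > 26,400,000 (A)
C wins with the top bid; all bids are sunk regardless.
Every bidder forfeits their bid regardless of winning.
Revenue = 26,400,000 + 58,300,000 + 81,600,000 + 27,500,000 = $193,800,000.

Total revenue: $193,800,000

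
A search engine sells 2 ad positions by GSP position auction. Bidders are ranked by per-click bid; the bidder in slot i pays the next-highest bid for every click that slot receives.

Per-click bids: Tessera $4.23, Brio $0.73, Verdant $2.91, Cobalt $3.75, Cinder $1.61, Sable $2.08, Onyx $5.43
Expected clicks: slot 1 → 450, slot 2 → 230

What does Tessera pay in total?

Per-click bids in order: $5.43 (Onyx) > $4.23 (Tessera) > $3.75 (Cobalt) > …
Tessera holds slot 2 → pays next bid $3.75 × 230 clicks = $862.50.

Tessera pays $862.50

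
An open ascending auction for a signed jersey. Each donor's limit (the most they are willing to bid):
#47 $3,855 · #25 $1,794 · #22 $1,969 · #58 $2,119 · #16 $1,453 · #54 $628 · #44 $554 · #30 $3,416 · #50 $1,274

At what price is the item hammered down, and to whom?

#47 wins at $3,416

Limits ranked: 3,855 (#47) > 3,416 (#30) > 2,119 (#58) > 1,969 (#22) > 1,794 (#25) > 1,453 (#16) > …
Bidding ends when #30 exits at $3,416; #47 takes it.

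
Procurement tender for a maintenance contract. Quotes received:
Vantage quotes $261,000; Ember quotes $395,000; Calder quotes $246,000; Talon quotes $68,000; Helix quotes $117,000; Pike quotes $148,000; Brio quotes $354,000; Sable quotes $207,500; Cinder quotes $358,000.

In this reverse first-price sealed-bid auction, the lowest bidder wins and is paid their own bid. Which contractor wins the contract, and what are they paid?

Sorting bids: 68,000 (Talon) < 117,000 (Helix) < 148,000 (Pike) < 207,500 (Sable) < 246,000 (Calder) < 261,000 (Vantage) < …
First-price: Talon is paid what they bid, $68,000.

Talon is paid $68,000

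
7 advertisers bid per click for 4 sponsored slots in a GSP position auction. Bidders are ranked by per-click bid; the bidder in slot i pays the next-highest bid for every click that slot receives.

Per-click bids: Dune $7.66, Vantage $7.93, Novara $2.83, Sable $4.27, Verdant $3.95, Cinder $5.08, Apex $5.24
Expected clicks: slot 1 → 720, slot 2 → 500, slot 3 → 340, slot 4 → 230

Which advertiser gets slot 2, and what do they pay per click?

Ranked by bid: $7.93 (Vantage) > $7.66 (Dune) > $5.24 (Apex) > $5.08 (Cinder) > $4.27 (Sable) > …
Slot 2 goes to the second-ranked bidder, Dune, who pays the next bid down: $5.24/click.

Dune; $5.24 per click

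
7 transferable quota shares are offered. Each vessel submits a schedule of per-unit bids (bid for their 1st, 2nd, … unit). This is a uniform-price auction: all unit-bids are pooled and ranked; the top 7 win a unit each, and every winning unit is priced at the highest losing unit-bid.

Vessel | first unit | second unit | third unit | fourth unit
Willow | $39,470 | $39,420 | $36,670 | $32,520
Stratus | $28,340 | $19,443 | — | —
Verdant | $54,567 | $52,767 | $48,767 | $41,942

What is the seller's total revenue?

Total revenue: $227,640

All unit-bids, highest first — top 7: 54,567 (Verdant-1), 52,767 (Verdant-2), 48,767 (Verdant-3), 41,942 (Verdant-4), 39,470 (Willow-1), 39,420 (Willow-2), 36,670 (Willow-3)
First bid not allocated: $32,520.
Allocation: Verdant 4, Willow 3. Every unit priced at $32,520.
Revenue = 7 × 32,520 = $227,640.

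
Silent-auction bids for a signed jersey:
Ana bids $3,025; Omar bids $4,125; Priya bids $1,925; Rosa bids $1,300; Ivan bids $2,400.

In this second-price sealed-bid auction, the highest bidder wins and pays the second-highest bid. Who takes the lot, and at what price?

Rule: the highest bidder wins and pays the second-highest bid.
Sorting bids: 4,125 (Omar) > 3,025 (Ana) > 2,400 (Ivan) > 1,925 (Priya) > 1,300 (Rosa)
Omar is highest; pays the second-highest bid, $3,025.

Omar pays $3,025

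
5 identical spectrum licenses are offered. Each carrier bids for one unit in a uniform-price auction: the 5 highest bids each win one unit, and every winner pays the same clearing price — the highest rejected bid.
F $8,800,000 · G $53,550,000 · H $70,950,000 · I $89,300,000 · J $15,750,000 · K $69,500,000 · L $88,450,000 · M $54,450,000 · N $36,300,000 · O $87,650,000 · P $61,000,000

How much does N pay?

N pays $0

Ordering the bids: 89,300,000 (I), 88,450,000 (L), 87,650,000 (O), 70,950,000 (H), 69,500,000 (K), 61,000,000 (P), 54,450,000 (M), …
Top 5: I, L, O, H, K.
Clearing price = highest rejected bid = $61,000,000.
N does not win → pays $0.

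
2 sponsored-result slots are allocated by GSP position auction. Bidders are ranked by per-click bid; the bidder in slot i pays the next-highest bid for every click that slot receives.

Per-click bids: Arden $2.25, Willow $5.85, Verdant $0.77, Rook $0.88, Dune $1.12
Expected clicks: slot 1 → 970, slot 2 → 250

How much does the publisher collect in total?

Total revenue: $2462.50

Per-click bids in order: $5.85 (Willow) > $2.25 (Arden) > $1.12 (Dune) > …
Slot 1: Willow pays $2.25 × 970 = $2182.50
Slot 2: Arden pays $1.12 × 250 = $280.00
Total = $2462.50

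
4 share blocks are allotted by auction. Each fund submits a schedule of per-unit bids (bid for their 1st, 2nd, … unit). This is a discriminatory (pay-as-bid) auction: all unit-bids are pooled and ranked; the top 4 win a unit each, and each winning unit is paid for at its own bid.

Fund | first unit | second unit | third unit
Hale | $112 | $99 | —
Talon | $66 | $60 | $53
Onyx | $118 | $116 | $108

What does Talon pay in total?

Merging the schedules and taking the best 4: 118 (Onyx-1), 116 (Onyx-2), 112 (Hale-1), 108 (Onyx-3)
Next rejected bid: $99 (not a price — pay-as-bid).
Talon wins no units.

Talon pays $0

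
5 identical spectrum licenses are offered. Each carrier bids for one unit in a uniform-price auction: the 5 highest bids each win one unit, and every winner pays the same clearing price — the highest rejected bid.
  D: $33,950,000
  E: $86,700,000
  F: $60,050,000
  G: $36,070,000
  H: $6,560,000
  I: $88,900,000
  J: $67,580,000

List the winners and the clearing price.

I, E, J, F, G; each pays $33,950,000

Ordering the bids: 88,900,000 (I), 86,700,000 (E), 67,580,000 (J), 60,050,000 (F), 36,070,000 (G), 33,950,000 (D), 6,560,000 (H)
The 5 highest are I, E, J, F, G.
First losing bid is D's $33,950,000, which sets the uniform price.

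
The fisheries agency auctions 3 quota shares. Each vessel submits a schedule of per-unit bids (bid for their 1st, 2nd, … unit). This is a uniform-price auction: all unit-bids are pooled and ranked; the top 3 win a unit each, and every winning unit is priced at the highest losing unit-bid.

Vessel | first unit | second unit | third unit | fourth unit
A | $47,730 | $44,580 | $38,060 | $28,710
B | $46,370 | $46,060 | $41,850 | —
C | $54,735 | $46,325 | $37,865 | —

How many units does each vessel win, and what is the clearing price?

All unit-bids, highest first — top 3: 54,735 (C-1), 47,730 (A-1), 46,370 (B-1)
Highest rejected unit-bid = $46,325.
Allocation: A 1, B 1, C 1.

A 1, B 1, C 1; clearing price $46,325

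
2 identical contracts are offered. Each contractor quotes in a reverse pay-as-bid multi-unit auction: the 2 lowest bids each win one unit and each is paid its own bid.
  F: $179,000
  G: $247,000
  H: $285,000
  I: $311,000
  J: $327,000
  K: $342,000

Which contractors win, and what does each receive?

F $179,000, G $247,000

Ordering the bids: 179,000 (F), 247,000 (G), 285,000 (H), 311,000 (I), …
The 2 lowest are F, G.
Each winner is paid its own bid: F $179,000, G $247,000.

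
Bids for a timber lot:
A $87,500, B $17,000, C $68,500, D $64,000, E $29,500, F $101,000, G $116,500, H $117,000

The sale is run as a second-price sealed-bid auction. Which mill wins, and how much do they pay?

Sorting bids: 117,000 (H) > 116,500 (G) > 101,000 (F) > 87,500 (A) > 68,500 (C) > 64,000 (D) > …
H wins with the highest bid; price is set by the runner-up at $116,500.

H pays $116,500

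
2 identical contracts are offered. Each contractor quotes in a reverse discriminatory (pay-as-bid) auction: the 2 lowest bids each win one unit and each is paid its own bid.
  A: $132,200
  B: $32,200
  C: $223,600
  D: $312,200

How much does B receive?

Bids ranked low→high: 32,200 (B), 132,200 (A), 223,600 (C), 312,200 (D)
The 2 lowest are B, A.
B wins → own bid $32,200.

B is paid $32,200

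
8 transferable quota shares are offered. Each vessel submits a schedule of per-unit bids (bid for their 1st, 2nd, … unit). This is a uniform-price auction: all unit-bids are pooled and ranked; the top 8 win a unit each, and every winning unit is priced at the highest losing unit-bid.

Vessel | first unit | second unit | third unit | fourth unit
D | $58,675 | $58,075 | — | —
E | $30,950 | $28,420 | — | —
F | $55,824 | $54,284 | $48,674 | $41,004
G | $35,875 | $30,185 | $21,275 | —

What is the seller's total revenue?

Pooled unit-bids ranked (top 8): 58,675 (D-1), 58,075 (D-2), 55,824 (F-1), 54,284 (F-2), 48,674 (F-3), 41,004 (F-4), 35,875 (G-1), 30,950 (E-1)
The (k+1)-th unit-bid is $30,185.
Allocation: D 2, E 1, F 4, G 1. Every unit priced at $30,185.
Revenue = 8 × 30,185 = $241,480.

Total revenue: $241,480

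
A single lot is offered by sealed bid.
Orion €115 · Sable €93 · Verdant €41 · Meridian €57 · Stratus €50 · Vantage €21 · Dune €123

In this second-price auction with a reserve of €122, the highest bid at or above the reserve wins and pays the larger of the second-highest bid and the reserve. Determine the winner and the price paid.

Second-price auction with a reserve of €122: the highest bid at or above the reserve wins and pays the larger of the second-highest bid and the reserve.
Bids ranked: 123 (Dune) > 115 (Orion) > 93 (Sable) > 57 (Meridian) > 50 (Stratus) > 41 (Verdant) > …
Dune has the top bid at or above the reserve (€123).
max(second-highest €115, reserve €122) = €122.

Dune pays €122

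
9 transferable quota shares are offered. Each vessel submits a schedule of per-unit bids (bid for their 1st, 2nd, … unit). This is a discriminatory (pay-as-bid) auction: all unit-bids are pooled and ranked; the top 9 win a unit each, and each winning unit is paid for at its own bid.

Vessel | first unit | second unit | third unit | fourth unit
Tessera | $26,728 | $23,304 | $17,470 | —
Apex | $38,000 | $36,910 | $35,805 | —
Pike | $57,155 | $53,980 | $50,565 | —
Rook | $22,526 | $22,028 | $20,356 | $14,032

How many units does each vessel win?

Merging the schedules and taking the best 9: 57,155 (Pike-1), 53,980 (Pike-2), 50,565 (Pike-3), 38,000 (Apex-1), 36,910 (Apex-2), 35,805 (Apex-3), 26,728 (Tessera-1), 23,304 (Tessera-2), 22,526 (Rook-1)
Next rejected bid: $22,028 (not a price — pay-as-bid).
Allocation: Apex 3, Pike 3, Rook 1, Tessera 2.

Apex 3, Pike 3, Rook 1, Tessera 2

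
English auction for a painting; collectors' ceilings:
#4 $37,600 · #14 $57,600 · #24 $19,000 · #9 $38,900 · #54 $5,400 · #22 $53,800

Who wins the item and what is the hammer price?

#14 wins at $53,800

Sorting limits: 57,600 (#14) > 53,800 (#22) > 38,900 (#9) > 37,600 (#4) > 19,000 (#24) > 5,400 (#54)
Bidding ends when #22 exits at $53,800; #14 takes it.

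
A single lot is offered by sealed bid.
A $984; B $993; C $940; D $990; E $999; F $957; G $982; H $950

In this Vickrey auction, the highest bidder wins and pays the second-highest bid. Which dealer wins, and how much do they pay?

Bids in order: 999 (E) > 993 (B) > 990 (D) > 984 (A) > 982 (G) > 957 (F) > …
Second-price: E pays B's bid of $993.

E pays $993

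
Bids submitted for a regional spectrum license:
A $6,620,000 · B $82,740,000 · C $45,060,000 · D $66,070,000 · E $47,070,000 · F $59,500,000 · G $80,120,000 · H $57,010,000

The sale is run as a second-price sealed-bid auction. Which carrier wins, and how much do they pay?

B pays $80,120,000

Bids in order: 82,740,000 (B) > 80,120,000 (G) > 66,070,000 (D) > 59,500,000 (F) > 57,010,000 (H) > 47,070,000 (E) > …
Second-price: B pays G's bid of $80,120,000.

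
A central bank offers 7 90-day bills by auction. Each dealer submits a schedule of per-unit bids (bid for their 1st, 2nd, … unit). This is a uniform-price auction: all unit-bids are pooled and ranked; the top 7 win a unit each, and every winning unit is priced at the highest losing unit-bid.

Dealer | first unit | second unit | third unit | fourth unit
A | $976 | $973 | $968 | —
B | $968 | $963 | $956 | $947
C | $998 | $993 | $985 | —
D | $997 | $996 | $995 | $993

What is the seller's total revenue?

Merging the schedules and taking the best 7: 998 (C-1), 997 (D-1), 996 (D-2), 995 (D-3), 993 (C-2), 993 (D-4), 985 (C-3)
First bid not allocated: $976.
Allocation: C 3, D 4. Every unit priced at $976.
Revenue = 7 × 976 = $6,832.

Total revenue: $6,832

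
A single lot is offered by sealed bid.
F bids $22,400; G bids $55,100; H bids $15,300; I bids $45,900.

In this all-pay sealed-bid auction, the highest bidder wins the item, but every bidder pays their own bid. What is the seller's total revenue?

Total revenue: $138,700

Bids ranked: 55,100 (G) > 45,900 (I) > 22,400 (F) > 15,300 (H)
Every bidder forfeits their bid regardless of winning.
Revenue = 22,400 + 55,100 + 15,300 + 45,900 = $138,700.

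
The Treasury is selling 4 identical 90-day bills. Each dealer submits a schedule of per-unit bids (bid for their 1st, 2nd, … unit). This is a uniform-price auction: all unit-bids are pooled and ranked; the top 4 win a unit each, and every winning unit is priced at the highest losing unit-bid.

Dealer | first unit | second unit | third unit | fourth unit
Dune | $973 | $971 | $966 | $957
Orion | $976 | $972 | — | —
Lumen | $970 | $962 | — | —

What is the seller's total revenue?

Merging the schedules and taking the best 4: 976 (Orion-1), 973 (Dune-1), 972 (Orion-2), 971 (Dune-2)
The (k+1)-th unit-bid is $970.
Allocation: Dune 2, Orion 2. Every unit priced at $970.
Revenue = 4 × 970 = $3,880.

Total revenue: $3,880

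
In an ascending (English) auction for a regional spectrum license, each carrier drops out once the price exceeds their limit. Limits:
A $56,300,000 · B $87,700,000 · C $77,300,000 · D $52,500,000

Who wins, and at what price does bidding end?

B wins at $77,300,000

Limits ranked: 87,700,000 (B) > 77,300,000 (C) > 56,300,000 (A) > 52,500,000 (D)
Bidding ends when C exits at $77,300,000; B takes it.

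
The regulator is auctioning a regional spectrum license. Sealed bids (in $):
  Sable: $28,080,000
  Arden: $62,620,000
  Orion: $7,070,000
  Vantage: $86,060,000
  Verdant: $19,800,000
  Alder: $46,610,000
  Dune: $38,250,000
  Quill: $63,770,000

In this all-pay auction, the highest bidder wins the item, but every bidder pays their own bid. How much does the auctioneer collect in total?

Total revenue: $352,260,000

Rule: the highest bidder wins the item, but every bidder pays their own bid.
Bids in order: 86,060,000 (Vantage) > 63,770,000 (Quill) > 62,620,000 (Arden) > 46,610,000 (Alder) > 38,250,000 (Dune) > 28,080,000 (Sable) > …
Every bidder forfeits their bid regardless of winning.
Revenue = 28,080,000 + 62,620,000 + 7,070,000 + 86,060,000 + 19,800,000 + 46,610,000 + 38,250,000 + 63,770,000 = $352,260,000.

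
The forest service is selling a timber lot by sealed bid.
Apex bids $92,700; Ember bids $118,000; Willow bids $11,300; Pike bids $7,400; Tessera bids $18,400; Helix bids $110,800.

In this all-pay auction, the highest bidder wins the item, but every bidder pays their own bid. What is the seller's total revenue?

Total revenue: $358,600

All-pay auction: the highest bidder wins the item, but every bidder pays their own bid.
Bids ranked: 118,000 (Ember) > 110,800 (Helix) > 92,700 (Apex) > 18,400 (Tessera) > 11,300 (Willow) > 7,400 (Pike)
Every bidder forfeits their bid regardless of winning.
Revenue = 92,700 + 118,000 + 11,300 + 7,400 + 18,400 + 110,800 = $358,600.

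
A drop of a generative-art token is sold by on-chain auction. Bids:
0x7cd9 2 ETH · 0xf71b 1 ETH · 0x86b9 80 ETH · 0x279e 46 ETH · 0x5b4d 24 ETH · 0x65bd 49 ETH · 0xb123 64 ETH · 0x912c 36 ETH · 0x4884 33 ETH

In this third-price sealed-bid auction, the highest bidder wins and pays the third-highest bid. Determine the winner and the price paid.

Rule: the highest bidder wins and pays the third-highest bid.
Sorting bids: 80 (0x86b9) > 64 (0xb123) > 49 (0x65bd) > 46 (0x279e) > 36 (0x912c) > 33 (0x4884) > …
0x86b9 wins; payment is bid #3 in the ranking = 49 ETH.

0x86b9 pays 49 ETH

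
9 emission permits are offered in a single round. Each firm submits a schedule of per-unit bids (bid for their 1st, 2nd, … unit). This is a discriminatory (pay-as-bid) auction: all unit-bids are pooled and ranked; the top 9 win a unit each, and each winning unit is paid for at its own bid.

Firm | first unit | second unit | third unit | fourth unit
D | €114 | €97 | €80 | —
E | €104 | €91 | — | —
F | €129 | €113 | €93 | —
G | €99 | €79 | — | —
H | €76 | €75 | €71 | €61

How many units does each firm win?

Merging the schedules and taking the best 9: 129 (F-1), 114 (D-1), 113 (F-2), 104 (E-1), 99 (G-1), 97 (D-2), 93 (F-3), 91 (E-2), 80 (D-3)
Next rejected bid: €79 (not a price — pay-as-bid).
Allocation: D 3, E 2, F 3, G 1.

D 3, E 2, F 3, G 1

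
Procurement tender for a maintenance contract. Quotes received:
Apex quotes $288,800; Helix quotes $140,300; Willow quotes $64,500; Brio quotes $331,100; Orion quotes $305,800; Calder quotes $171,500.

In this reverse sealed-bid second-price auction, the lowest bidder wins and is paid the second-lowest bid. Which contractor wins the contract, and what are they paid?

Willow is paid $140,300

Bids ranked: 64,500 (Willow) < 140,300 (Helix) < 171,500 (Calder) < 288,800 (Apex) < 305,800 (Orion) < 331,100 (Brio)
Willow wins with the lowest bid; price is set by the runner-up at $140,300.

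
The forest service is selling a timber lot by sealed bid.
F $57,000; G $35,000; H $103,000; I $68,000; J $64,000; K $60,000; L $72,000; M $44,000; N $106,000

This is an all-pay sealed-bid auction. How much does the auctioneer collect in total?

Bids in order: 106,000 (N) > 103,000 (H) > 72,000 (L) > 68,000 (I) > 64,000 (J) > 60,000 (K) > …
N wins with the top bid; all bids are sunk regardless.
Every bidder forfeits their bid regardless of winning.
Revenue = 57,000 + 35,000 + 103,000 + 68,000 + 64,000 + 60,000 + 72,000 + 44,000 + 106,000 = $609,000.

Total revenue: $609,000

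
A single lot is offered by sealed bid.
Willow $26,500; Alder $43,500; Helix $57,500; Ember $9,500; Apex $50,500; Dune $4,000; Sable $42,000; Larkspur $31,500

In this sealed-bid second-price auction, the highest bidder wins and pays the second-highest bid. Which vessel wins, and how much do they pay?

Bids in order: 57,500 (Helix) > 50,500 (Apex) > 43,500 (Alder) > 42,000 (Sable) > 31,500 (Larkspur) > 26,500 (Willow) > …
Second-price: Helix pays Apex's bid of $50,500.

Helix pays $50,500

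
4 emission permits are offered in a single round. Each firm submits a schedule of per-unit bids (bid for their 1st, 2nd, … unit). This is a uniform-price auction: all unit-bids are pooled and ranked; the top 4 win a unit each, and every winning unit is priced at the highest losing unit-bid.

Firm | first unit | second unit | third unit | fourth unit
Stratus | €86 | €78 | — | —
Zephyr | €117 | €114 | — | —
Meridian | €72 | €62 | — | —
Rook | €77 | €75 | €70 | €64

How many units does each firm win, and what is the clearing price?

Merging the schedules and taking the best 4: 117 (Zephyr-1), 114 (Zephyr-2), 86 (Stratus-1), 78 (Stratus-2)
Highest rejected unit-bid = €77.
Allocation: Stratus 2, Zephyr 2.

Stratus 2, Zephyr 2; clearing price €77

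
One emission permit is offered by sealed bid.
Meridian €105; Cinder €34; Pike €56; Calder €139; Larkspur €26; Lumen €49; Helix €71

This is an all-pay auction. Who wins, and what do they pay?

Bids ranked: 139 (Calder) > 105 (Meridian) > 71 (Helix) > 56 (Pike) > 49 (Lumen) > 34 (Cinder) > …
Calder is highest and takes the item; every bidder forfeits their bid.

Calder pays €139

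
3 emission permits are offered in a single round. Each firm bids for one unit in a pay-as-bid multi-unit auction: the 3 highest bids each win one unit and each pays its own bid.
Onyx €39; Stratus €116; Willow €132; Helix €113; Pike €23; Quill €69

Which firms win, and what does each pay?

Willow €132, Stratus €116, Helix €113

Ordering the bids: 132 (Willow), 116 (Stratus), 113 (Helix), 69 (Quill), 39 (Onyx), …
The 3 highest are Willow, Stratus, Helix.
Each winner pays its own bid: Willow €132, Stratus €116, Helix €113.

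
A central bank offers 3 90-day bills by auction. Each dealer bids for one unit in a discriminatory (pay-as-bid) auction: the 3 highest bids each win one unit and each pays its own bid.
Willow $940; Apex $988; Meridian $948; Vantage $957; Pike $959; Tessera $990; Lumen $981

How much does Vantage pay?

Sorting: 990 (Tessera), 988 (Apex), 981 (Lumen), 959 (Pike), 957 (Vantage), …
Winners (3 units): Tessera, Apex, Lumen.
Vantage does not win → $0.

Vantage pays $0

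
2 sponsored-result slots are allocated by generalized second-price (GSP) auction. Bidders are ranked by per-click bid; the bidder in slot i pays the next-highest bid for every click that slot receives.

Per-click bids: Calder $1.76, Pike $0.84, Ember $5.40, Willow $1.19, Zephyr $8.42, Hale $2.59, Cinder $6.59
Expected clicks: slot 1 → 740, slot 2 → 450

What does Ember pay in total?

Ember pays $0.00

Sorting advertisers: $8.42 (Zephyr) > $6.59 (Cinder) > $5.40 (Ember) > …
Ember ranks below slot 2 → no slot, pays nothing.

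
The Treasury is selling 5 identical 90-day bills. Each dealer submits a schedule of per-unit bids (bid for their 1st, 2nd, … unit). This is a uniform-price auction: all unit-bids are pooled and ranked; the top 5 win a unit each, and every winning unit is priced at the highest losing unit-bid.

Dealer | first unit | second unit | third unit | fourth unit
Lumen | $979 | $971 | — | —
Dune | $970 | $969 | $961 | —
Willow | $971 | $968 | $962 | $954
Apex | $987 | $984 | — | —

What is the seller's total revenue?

Merging the schedules and taking the best 5: 987 (Apex-1), 984 (Apex-2), 979 (Lumen-1), 971 (Lumen-2), 971 (Willow-1)
The (k+1)-th unit-bid is $970.
Allocation: Apex 2, Lumen 2, Willow 1. Every unit priced at $970.
Revenue = 5 × 970 = $4,850.

Total revenue: $4,850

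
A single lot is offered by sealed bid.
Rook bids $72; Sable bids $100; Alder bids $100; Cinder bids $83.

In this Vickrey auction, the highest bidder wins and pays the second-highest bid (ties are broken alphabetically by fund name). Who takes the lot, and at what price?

Alder pays $100

Bids ranked: 100 (Alder) > 100 (Sable) > 83 (Cinder) > 72 (Rook)
Tie at $100 → Alder wins by tie-break.
Alder wins with the highest bid; price is set by the runner-up at $100.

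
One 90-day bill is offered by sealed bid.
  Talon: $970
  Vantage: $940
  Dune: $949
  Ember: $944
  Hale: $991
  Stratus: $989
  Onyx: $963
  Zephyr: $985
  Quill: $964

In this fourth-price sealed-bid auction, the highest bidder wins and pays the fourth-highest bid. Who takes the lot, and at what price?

Hale pays $970

Bids ranked: 991 (Hale) > 989 (Stratus) > 985 (Zephyr) > 970 (Talon) > 964 (Quill) > 963 (Onyx) > …
Hale wins; payment is bid #4 in the ranking = $970.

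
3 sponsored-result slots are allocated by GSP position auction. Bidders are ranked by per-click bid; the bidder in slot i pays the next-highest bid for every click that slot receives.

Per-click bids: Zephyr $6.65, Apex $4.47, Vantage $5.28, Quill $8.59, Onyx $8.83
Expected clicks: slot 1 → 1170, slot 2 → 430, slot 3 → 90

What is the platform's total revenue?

Total revenue: $13385.00

Per-click bids in order: $8.83 (Onyx) > $8.59 (Quill) > $6.65 (Zephyr) > $5.28 (Vantage) > …
Slot 1: Onyx pays $8.59 × 1170 = $10050.30
Slot 2: Quill pays $6.65 × 430 = $2859.50
Slot 3: Zephyr pays $5.28 × 90 = $475.20
Total = $13385.00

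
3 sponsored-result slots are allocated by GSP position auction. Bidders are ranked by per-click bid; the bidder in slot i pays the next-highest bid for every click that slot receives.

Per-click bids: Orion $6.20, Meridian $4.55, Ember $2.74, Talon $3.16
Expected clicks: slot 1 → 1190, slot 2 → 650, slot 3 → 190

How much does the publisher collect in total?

Per-click bids in order: $6.20 (Orion) > $4.55 (Meridian) > $3.16 (Talon) > $2.74 (Ember)
Slot 1: Orion pays $4.55 × 1190 = $5414.50
Slot 2: Meridian pays $3.16 × 650 = $2054.00
Slot 3: Talon pays $2.74 × 190 = $520.60
Total = $7989.10

Total revenue: $7989.10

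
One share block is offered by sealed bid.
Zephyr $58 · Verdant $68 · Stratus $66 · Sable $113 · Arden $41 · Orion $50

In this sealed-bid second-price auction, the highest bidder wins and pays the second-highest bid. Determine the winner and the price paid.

Bids in order: 113 (Sable) > 68 (Verdant) > 66 (Stratus) > 58 (Zephyr) > 50 (Orion) > 41 (Arden)
Sable is highest; pays the second-highest bid, $68.

Sable pays $68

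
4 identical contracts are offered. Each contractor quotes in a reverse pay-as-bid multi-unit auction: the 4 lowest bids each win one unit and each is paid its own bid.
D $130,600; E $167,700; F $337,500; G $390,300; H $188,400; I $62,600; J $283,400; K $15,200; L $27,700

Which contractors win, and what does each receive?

Sorting: 15,200 (K), 27,700 (L), 62,600 (I), 130,600 (D), 167,700 (E), 188,400 (H), …
The 4 lowest are K, L, I, D.
Each winner is paid its own bid: K $15,200, L $27,700, I $62,600, D $130,600.

K $15,200, L $27,700, I $62,600, D $130,600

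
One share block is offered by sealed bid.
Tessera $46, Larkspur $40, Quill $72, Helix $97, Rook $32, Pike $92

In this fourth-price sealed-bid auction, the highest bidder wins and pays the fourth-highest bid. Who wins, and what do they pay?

Helix pays $46

Bids ranked: 97 (Helix) > 92 (Pike) > 72 (Quill) > 46 (Tessera) > 40 (Larkspur) > 32 (Rook)
Helix is highest; pays the fourth-highest bid, $46.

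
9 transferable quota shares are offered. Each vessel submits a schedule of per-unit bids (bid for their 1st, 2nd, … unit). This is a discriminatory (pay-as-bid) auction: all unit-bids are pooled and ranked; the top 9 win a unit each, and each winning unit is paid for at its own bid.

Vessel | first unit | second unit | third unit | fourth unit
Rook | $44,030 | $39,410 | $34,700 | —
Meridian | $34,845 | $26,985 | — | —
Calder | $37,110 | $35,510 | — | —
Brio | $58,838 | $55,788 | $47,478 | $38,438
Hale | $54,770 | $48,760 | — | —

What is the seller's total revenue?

Merging the schedules and taking the best 9: 58,838 (Brio-1), 55,788 (Brio-2), 54,770 (Hale-1), 48,760 (Hale-2), 47,478 (Brio-3), 44,030 (Rook-1), 39,410 (Rook-2), 38,438 (Brio-4), 37,110 (Calder-1)
Next rejected bid: $35,510 (not a price — pay-as-bid).
Each winning unit pays its own bid.
Revenue = 58,838 + 55,788 + 54,770 + 48,760 + 47,478 + 44,030 + 39,410 + 38,438 + 37,110 = $424,622.

Total revenue: $424,622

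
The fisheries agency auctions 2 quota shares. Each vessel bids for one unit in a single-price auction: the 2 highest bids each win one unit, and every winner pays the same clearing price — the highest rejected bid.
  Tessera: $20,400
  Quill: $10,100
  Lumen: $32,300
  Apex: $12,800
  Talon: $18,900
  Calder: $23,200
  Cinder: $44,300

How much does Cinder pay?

Sorting: 44,300 (Cinder), 32,300 (Lumen), 23,200 (Calder), 20,400 (Tessera), …
The 2 highest are Cinder, Lumen.
First losing bid is Calder's $23,200, which sets the uniform price.
Cinder wins → pays $23,200.

Cinder pays $23,200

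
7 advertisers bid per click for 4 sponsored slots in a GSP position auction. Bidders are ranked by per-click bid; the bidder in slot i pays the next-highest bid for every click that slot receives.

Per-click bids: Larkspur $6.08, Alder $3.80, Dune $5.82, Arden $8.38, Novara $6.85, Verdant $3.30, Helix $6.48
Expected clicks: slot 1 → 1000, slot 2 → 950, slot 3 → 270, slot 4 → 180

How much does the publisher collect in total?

Sorting advertisers: $8.38 (Arden) > $6.85 (Novara) > $6.48 (Helix) > $6.08 (Larkspur) > $5.82 (Dune) > …
Slot 1: Arden pays $6.85 × 1000 = $6850.00
Slot 2: Novara pays $6.48 × 950 = $6156.00
Slot 3: Helix pays $6.08 × 270 = $1641.60
Slot 4: Larkspur pays $5.82 × 180 = $1047.60
Total = $15695.20

Total revenue: $15695.20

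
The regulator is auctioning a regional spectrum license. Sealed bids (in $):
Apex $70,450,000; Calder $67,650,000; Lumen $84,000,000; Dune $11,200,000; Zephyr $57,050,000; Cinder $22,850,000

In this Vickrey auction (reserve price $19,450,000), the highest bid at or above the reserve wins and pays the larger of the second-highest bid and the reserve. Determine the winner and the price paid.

Lumen pays $70,450,000

Sorting bids: 84,000,000 (Lumen) > 70,450,000 (Apex) > 67,650,000 (Calder) > 57,050,000 (Zephyr) > 22,850,000 (Cinder) > 11,200,000 (Dune)
Lumen has the top bid at or above the reserve ($84,000,000).
max(second-highest $70,450,000, reserve $19,450,000) = $70,450,000; the reserve does not bind.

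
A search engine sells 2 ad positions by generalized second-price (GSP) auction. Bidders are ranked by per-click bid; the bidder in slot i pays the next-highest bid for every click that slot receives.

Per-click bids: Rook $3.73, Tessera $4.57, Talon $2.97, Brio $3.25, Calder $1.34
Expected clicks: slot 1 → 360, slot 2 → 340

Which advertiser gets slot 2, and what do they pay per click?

Sorting advertisers: $4.57 (Tessera) > $3.73 (Rook) > $3.25 (Brio) > …
Slot 2 goes to the second-ranked bidder, Rook, who pays the next bid down: $3.25/click.

Rook; $3.25 per click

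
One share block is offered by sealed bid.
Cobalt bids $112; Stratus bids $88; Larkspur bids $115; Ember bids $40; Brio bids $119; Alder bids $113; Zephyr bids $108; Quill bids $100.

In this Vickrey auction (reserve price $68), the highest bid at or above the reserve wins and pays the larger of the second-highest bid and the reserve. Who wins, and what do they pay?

Bids ranked: 119 (Brio) > 115 (Larkspur) > 113 (Alder) > 112 (Cobalt) > 108 (Zephyr) > 100 (Quill) > …
Highest eligible bid: Brio at $119.
max(second-highest $115, reserve $68) = $115; the reserve does not bind.

Brio pays $115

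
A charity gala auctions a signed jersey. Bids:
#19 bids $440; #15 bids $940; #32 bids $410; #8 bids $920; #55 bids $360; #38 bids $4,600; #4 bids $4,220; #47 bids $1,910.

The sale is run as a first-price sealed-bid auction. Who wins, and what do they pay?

Bids ranked: 4,600 (#38) > 4,220 (#4) > 1,910 (#47) > 940 (#15) > 920 (#8) > 440 (#19) > …
#38 is highest → pays own bid, $4,600.

#38 pays $4,600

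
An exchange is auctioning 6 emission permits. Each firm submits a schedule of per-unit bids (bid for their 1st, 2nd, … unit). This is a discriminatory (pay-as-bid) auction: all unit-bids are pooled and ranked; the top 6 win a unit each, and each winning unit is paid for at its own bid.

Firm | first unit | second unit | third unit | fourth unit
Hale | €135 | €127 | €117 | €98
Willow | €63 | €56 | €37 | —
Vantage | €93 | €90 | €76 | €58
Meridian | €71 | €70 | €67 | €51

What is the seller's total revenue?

Pooled unit-bids ranked (top 6): 135 (Hale-1), 127 (Hale-2), 117 (Hale-3), 98 (Hale-4), 93 (Vantage-1), 90 (Vantage-2)
Next rejected bid: €76 (not a price — pay-as-bid).
Each winning unit pays its own bid.
Revenue = 135 + 127 + 117 + 98 + 93 + 90 = €660.

Total revenue: €660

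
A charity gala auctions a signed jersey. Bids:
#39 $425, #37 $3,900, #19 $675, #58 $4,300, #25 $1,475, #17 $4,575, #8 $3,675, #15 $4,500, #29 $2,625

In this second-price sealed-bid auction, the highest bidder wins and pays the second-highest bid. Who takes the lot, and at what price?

#17 pays $4,500

Bids in order: 4,575 (#17) > 4,500 (#15) > 4,300 (#58) > 3,900 (#37) > 3,675 (#8) > 2,625 (#29) > …
#17 wins with the highest bid; price is set by the runner-up at $4,500.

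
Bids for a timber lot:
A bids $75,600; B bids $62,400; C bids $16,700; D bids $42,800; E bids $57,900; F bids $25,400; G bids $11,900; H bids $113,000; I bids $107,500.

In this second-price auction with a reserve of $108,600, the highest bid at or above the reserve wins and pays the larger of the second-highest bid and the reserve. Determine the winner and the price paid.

H pays $108,600

Second-price auction with a reserve of $108,600: the highest bid at or above the reserve wins and pays the larger of the second-highest bid and the reserve.
Bids ranked: 113,000 (H) > 107,500 (I) > 75,600 (A) > 62,400 (B) > 57,900 (E) > 42,800 (D) > …
H has the top bid at or above the reserve ($113,000).
Second-highest bid $107,500 is below the reserve $108,600, so the reserve binds → payment $108,600.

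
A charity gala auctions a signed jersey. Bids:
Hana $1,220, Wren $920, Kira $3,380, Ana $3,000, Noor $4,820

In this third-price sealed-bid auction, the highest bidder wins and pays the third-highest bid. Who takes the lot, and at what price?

Noor pays $3,000

Bids ranked: 4,820 (Noor) > 3,380 (Kira) > 3,000 (Ana) > 1,220 (Hana) > 920 (Wren)
Noor is highest; pays the third-highest bid, $3,000.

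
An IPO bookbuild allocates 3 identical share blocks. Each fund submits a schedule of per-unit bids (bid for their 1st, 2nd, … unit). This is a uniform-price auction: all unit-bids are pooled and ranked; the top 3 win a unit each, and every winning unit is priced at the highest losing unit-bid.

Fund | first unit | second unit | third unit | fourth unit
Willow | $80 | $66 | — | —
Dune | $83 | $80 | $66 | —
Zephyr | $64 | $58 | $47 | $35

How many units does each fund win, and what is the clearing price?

Dune 2, Willow 1; clearing price $66

Merging the schedules and taking the best 3: 83 (Dune-1), 80 (Willow-1), 80 (Dune-2)
Highest rejected unit-bid = $66.
Allocation: Dune 2, Willow 1.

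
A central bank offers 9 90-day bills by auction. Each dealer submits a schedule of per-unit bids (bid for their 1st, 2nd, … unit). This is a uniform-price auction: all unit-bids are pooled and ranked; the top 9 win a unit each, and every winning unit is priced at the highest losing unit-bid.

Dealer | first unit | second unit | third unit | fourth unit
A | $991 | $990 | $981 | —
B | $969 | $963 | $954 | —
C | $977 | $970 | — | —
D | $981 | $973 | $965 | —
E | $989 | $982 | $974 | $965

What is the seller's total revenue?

Total revenue: $8,730

Merging the schedules and taking the best 9: 991 (A-1), 990 (A-2), 989 (E-1), 982 (E-2), 981 (A-3), 981 (D-1), 977 (C-1), 974 (E-3), 973 (D-2)
The (k+1)-th unit-bid is $970.
Allocation: A 3, C 1, D 2, E 3. Every unit priced at $970.
Revenue = 9 × 970 = $8,730.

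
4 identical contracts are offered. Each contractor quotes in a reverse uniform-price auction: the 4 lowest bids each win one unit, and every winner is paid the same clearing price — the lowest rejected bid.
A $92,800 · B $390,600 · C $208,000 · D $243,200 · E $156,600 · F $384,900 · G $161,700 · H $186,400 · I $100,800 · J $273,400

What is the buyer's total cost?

Total cost: $745,600

Ordering the bids: 92,800 (A), 100,800 (I), 156,600 (E), 161,700 (G), 186,400 (H), 208,000 (C), …
Lowest 4: A, I, E, G.
Lowest unsuccessful bid: $186,400 → clearing price.
Total cost = 4 × $186,400 = $745,600.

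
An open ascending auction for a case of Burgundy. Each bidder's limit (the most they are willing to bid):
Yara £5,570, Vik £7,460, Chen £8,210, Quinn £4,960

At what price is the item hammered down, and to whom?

Chen wins at £7,460

Limits in order: 8,210 (Chen) > 7,460 (Vik) > 5,570 (Yara) > 4,960 (Quinn)
Vik is the last rival to drop out, at £7,460; Chen remains and wins at that price.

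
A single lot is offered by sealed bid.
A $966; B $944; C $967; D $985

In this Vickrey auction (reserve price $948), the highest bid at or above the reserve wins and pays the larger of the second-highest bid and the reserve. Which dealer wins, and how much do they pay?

D pays $967

Vickrey auction (reserve price $948): the highest bid at or above the reserve wins and pays the larger of the second-highest bid and the reserve.
Bids in order: 985 (D) > 967 (C) > 966 (A) > 944 (B)
D has the top bid at or above the reserve ($985).
max(second-highest $967, reserve $948) = $967; the reserve does not bind.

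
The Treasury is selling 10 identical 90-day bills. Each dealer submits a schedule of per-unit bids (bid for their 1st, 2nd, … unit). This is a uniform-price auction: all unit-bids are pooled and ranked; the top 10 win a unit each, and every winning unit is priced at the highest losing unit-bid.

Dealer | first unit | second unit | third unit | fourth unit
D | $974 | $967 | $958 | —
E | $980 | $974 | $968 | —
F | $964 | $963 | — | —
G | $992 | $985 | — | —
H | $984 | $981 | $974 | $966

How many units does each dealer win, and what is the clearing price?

Pooled unit-bids ranked (top 10): 992 (G-1), 985 (G-2), 984 (H-1), 981 (H-2), 980 (E-1), 974 (D-1), 974 (E-2), 974 (H-3), 968 (E-3), 967 (D-2)
Highest rejected unit-bid = $966.
Allocation: D 2, E 3, G 2, H 3.

D 2, E 3, G 2, H 3; clearing price $966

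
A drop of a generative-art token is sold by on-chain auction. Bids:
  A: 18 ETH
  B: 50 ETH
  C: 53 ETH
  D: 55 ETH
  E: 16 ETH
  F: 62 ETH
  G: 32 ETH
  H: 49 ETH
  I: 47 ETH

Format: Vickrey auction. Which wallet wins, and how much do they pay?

F pays 55 ETH

Bids in order: 62 (F) > 55 (D) > 53 (C) > 50 (B) > 49 (H) > 47 (I) > …
F is highest; pays the second-highest bid, 55 ETH.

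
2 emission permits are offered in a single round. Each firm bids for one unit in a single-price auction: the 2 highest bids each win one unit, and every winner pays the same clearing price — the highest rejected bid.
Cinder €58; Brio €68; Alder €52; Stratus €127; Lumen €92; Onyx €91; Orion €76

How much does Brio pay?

Bids ranked high→low: 127 (Stratus), 92 (Lumen), 91 (Onyx), 76 (Orion), …
The 2 highest are Stratus, Lumen.
Highest unsuccessful bid: €91 → clearing price.
Brio does not win → pays €0.

Brio pays €0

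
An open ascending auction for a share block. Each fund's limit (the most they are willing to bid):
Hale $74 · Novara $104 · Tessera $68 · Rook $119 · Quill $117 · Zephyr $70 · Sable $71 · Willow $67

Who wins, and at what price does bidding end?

Limits ranked: 119 (Rook) > 117 (Quill) > 104 (Novara) > 74 (Hale) > 71 (Sable) > 70 (Zephyr) > …
Bidding ends when Quill exits at $117; Rook takes it.

Rook wins at $117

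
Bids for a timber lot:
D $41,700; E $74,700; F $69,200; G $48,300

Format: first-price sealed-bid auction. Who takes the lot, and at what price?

E pays $74,700

Bids in order: 74,700 (E) > 69,200 (F) > 48,300 (G) > 41,700 (D)
First-price: E pays what they bid, $74,700.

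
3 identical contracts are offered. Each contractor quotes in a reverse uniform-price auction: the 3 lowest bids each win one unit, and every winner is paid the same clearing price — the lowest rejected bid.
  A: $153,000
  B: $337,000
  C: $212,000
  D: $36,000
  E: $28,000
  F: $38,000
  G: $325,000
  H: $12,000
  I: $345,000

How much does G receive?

Sorting: 12,000 (H), 28,000 (E), 36,000 (D), 38,000 (F), 153,000 (A), …
Winners (3 units): H, E, D.
Clearing price = lowest rejected bid = $38,000.
G does not win → is paid $0.

G is paid $0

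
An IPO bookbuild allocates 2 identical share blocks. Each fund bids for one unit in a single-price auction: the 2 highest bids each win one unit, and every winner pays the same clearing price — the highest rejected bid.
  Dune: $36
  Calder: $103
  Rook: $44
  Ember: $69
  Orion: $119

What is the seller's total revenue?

Ordering the bids: 119 (Orion), 103 (Calder), 69 (Ember), 44 (Rook), …
Winners (2 units): Orion, Calder.
Highest unsuccessful bid: $69 → clearing price.
Total revenue = 2 × $69 = $138.

Total revenue: $138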